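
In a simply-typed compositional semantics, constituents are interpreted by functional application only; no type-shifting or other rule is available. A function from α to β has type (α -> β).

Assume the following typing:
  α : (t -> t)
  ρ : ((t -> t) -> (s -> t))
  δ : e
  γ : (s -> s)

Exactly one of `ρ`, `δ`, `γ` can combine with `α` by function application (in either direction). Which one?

ρ — combines: ρ : ((t -> t) -> (s -> t)) takes α : (t -> t) as argument, giving (s -> t).
δ : e — does not combine with α.
γ : (s -> s) — does not combine with α.

ρ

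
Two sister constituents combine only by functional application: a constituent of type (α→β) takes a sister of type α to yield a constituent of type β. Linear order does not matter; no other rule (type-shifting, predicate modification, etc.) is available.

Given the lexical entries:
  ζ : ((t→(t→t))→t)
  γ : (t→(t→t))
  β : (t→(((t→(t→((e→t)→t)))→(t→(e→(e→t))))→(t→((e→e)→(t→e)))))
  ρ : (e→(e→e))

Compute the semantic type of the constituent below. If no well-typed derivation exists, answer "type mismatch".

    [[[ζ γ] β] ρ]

[ζ γ]: ζ is ((t→(t→t))→t), γ is (t→(t→t)); result t.
[[ζ γ] β]: β is (t→(((t→(t→((e→t)→t)))→(t→(e→(e→t))))→(t→((e→e)→(t→e))))), [ζ γ] is t; result (((t→(t→((e→t)→t)))→(t→(e→(e→t))))→(t→((e→e)→(t→e)))).
At [[[ζ γ] β] ρ]: neither (((t→(t→((e→t)→t)))→(t→(e→(e→t))))→(t→((e→e)→(t→e)))) nor (e→(e→e)) can take the other as argument; the node is ill-typed.

type mismatch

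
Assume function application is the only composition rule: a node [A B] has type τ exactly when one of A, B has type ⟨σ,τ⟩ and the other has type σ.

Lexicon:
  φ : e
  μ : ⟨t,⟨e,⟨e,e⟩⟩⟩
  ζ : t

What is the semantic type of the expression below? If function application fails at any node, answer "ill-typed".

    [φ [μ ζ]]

⟨e,e⟩

At [μ ζ], μ : ⟨t,⟨e,⟨e,e⟩⟩⟩ takes ζ : t, giving ⟨e,⟨e,e⟩⟩.
At [φ [μ ζ]], [μ ζ] : ⟨e,⟨e,e⟩⟩ takes φ : e, giving ⟨e,e⟩.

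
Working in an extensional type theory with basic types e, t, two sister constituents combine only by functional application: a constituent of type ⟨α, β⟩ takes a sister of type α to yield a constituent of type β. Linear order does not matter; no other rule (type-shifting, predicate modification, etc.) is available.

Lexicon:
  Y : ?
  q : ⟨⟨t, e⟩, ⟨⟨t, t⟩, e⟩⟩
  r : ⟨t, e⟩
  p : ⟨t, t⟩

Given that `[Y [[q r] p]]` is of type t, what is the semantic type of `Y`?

At [Y [[q r] p]] (required: t): [[q r] p] is e, which is not a function with range t; hence Y is the functor — type ⟨e, t⟩.

⟨e, t⟩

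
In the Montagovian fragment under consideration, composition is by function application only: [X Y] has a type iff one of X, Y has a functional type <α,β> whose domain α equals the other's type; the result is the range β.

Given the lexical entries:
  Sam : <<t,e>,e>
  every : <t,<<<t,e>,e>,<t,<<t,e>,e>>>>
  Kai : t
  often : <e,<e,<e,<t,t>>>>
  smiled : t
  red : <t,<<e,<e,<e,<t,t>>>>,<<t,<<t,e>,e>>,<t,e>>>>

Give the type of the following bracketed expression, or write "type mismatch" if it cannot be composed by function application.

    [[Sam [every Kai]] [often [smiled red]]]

<t,e>

[every Kai]: functor every : <t,<<<t,e>,e>,<t,<<t,e>,e>>>>, argument Kai : t; result <<<t,e>,e>,<t,<<t,e>,e>>>.
[Sam [every Kai]]: functor [every Kai] : <<<t,e>,e>,<t,<<t,e>,e>>>, argument Sam : <<t,e>,e>; result <t,<<t,e>,e>>.
[smiled red]: functor red : <t,<<e,<e,<e,<t,t>>>>,<<t,<<t,e>,e>>,<t,e>>>>, argument smiled : t; result <<e,<e,<e,<t,t>>>>,<<t,<<t,e>,e>>,<t,e>>>.
[often [smiled red]]: functor [smiled red] : <<e,<e,<e,<t,t>>>>,<<t,<<t,e>,e>>,<t,e>>>, argument often : <e,<e,<e,<t,t>>>>; result <<t,<<t,e>,e>>,<t,e>>.
[[Sam [every Kai]] [often [smiled red]]]: functor [often [smiled red]] : <<t,<<t,e>,e>>,<t,e>>, argument [Sam [every Kai]] : <t,<<t,e>,e>>; result <t,e>.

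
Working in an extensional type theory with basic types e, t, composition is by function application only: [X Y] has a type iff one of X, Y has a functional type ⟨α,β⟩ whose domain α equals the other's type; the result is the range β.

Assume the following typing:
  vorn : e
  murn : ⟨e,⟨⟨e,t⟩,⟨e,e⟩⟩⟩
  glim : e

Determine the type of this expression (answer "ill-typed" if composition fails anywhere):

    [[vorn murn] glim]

At [vorn murn], murn : ⟨e,⟨⟨e,t⟩,⟨e,e⟩⟩⟩ takes vorn : e, giving ⟨⟨e,t⟩,⟨e,e⟩⟩.
[[vorn murn] glim]: ⟨⟨e,t⟩,⟨e,e⟩⟩ with e — neither is a function whose domain matches the other; composition fails here.

ill-typed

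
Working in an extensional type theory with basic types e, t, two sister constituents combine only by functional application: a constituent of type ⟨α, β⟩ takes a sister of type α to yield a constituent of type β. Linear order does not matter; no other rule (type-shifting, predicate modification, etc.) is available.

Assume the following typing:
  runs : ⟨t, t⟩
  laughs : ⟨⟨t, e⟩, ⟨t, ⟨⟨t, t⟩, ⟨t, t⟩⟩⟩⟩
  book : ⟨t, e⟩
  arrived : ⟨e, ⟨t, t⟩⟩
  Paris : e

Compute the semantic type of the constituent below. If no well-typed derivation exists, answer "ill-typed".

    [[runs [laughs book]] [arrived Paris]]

ill-typed

[laughs book] — laughs of type ⟨⟨t, e⟩, ⟨t, ⟨⟨t, t⟩, ⟨t, t⟩⟩⟩⟩ combines with book of type ⟨t, e⟩: type ⟨t, ⟨⟨t, t⟩, ⟨t, t⟩⟩⟩.
[runs [laughs book]]: ⟨t, t⟩ and ⟨t, ⟨⟨t, t⟩, ⟨t, t⟩⟩⟩ cannot combine by function application — type clash.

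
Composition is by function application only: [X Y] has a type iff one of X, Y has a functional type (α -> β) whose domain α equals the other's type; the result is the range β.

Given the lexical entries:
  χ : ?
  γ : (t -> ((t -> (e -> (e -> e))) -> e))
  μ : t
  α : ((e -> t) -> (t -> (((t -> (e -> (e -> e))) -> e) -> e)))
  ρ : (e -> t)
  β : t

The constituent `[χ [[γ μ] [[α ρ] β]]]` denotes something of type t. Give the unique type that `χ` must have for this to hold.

(e -> t)

[χ [[γ μ] [[α ρ] β]]] is required to be t. [[γ μ] [[α ρ] β]] : e cannot yield t as functor, so χ : (e -> t).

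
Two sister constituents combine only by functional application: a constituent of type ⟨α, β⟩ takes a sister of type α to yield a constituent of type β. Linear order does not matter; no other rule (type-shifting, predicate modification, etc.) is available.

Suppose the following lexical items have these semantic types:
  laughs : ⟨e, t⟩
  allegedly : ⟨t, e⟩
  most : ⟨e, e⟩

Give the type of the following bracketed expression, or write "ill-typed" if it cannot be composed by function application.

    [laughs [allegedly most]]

ill-typed

[allegedly most]: ⟨t, e⟩ and ⟨e, e⟩ cannot combine by function application — type clash.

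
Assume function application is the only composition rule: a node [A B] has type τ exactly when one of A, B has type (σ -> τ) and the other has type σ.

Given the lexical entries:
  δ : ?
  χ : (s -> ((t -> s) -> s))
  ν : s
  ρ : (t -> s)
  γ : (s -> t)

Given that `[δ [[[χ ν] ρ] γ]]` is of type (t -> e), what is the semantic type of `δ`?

[δ [[[χ ν] ρ] γ]] is required to be (t -> e). [[[χ ν] ρ] γ] : t cannot yield (t -> e) as functor, so δ : (t -> (t -> e)).

(t -> (t -> e))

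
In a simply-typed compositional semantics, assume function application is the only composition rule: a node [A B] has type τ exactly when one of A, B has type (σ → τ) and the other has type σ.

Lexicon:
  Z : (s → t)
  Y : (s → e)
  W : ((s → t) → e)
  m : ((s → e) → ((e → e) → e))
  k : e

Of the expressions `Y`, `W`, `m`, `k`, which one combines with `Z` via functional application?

Y : (s → e) — does not combine with Z.
W — combines: W : ((s → t) → e) takes Z : (s → t) as argument, giving e.
m : ((s → e) → ((e → e) → e)) — does not combine with Z.
k : e — does not combine with Z.

W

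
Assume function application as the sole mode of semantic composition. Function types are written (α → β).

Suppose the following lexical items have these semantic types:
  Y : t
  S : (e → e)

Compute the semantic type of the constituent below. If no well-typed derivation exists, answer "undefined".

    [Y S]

[Y S]: t and (e → e) cannot combine by function application — type clash.

undefined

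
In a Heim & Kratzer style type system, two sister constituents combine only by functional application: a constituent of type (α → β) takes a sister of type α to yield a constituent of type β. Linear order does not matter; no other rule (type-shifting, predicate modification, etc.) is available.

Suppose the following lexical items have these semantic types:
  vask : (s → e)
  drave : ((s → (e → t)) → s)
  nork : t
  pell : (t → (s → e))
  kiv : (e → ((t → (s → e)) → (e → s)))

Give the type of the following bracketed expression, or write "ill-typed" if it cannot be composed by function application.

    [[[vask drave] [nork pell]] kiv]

At [vask drave]: neither (s → e) nor ((s → (e → t)) → s) can take the other as argument; the node is ill-typed.

ill-typed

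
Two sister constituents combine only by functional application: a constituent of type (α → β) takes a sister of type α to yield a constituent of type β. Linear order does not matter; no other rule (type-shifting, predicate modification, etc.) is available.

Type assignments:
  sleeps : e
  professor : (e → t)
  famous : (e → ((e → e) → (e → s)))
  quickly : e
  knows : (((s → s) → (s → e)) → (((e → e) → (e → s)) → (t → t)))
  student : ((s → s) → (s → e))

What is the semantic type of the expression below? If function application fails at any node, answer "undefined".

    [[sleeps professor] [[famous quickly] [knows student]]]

[sleeps professor]: (e → t) applied to e yields t.
[famous quickly]: (e → ((e → e) → (e → s))) applied to e yields ((e → e) → (e → s)).
[knows student]: (((s → s) → (s → e)) → (((e → e) → (e → s)) → (t → t))) applied to ((s → s) → (s → e)) yields (((e → e) → (e → s)) → (t → t)).
[[famous quickly] [knows student]]: (((e → e) → (e → s)) → (t → t)) applied to ((e → e) → (e → s)) yields (t → t).
[[sleeps professor] [[famous quickly] [knows student]]]: (t → t) applied to t yields t.

t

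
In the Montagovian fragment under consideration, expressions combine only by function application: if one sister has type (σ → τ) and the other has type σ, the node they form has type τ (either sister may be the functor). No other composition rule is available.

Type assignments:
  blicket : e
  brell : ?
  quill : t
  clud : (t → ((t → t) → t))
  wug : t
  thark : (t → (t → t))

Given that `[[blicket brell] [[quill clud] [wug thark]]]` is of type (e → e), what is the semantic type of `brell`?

(e → (t → (e → e)))

For [[blicket brell] [[quill clud] [wug thark]]] to have type (e → e) with [[quill clud] [wug thark]] of type t, [blicket brell] must be the function: [blicket brell] : (t → (e → e)).
For [blicket brell] to have type (t → (e → e)) with blicket of type e, brell must be the function: brell : (e → (t → (e → e))).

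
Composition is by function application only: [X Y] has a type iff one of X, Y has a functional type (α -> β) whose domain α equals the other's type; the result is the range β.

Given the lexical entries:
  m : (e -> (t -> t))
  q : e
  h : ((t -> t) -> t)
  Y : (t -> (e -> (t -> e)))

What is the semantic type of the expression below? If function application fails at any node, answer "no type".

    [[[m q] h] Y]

At [m q], m : (e -> (t -> t)) takes q : e, giving (t -> t).
At [[m q] h], h : ((t -> t) -> t) takes [m q] : (t -> t), giving t.
At [[[m q] h] Y], Y : (t -> (e -> (t -> e))) takes [[m q] h] : t, giving (e -> (t -> e)).

(e -> (t -> e))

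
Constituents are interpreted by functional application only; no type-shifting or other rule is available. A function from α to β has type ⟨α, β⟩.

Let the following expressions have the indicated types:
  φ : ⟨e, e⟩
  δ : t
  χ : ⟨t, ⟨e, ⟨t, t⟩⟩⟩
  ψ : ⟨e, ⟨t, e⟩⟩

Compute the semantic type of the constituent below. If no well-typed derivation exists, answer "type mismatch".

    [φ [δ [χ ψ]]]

At [χ ψ]: neither ⟨t, ⟨e, ⟨t, t⟩⟩⟩ nor ⟨e, ⟨t, e⟩⟩ can take the other as argument; the node is ill-typed.

type mismatch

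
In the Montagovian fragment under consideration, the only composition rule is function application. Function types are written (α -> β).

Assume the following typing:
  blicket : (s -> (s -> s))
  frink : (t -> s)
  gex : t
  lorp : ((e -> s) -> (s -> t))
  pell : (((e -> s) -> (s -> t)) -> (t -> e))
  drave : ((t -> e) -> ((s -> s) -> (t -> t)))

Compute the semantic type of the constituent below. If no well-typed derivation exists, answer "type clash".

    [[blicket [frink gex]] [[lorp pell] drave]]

(t -> t)

At [frink gex], frink : (t -> s) takes gex : t, giving s.
At [blicket [frink gex]], blicket : (s -> (s -> s)) takes [frink gex] : s, giving (s -> s).
At [lorp pell], pell : (((e -> s) -> (s -> t)) -> (t -> e)) takes lorp : ((e -> s) -> (s -> t)), giving (t -> e).
At [[lorp pell] drave], drave : ((t -> e) -> ((s -> s) -> (t -> t))) takes [lorp pell] : (t -> e), giving ((s -> s) -> (t -> t)).
At [[blicket [frink gex]] [[lorp pell] drave]], [[lorp pell] drave] : ((s -> s) -> (t -> t)) takes [blicket [frink gex]] : (s -> s), giving (t -> t).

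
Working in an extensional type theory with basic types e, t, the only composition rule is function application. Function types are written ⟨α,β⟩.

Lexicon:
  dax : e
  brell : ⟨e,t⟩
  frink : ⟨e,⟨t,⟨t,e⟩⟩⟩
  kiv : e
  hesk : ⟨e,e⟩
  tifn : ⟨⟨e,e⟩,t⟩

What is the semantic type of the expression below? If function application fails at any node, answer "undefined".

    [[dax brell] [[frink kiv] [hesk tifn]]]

[dax brell]: functor brell : ⟨e,t⟩, argument dax : e; result t.
[frink kiv]: functor frink : ⟨e,⟨t,⟨t,e⟩⟩⟩, argument kiv : e; result ⟨t,⟨t,e⟩⟩.
[hesk tifn]: functor tifn : ⟨⟨e,e⟩,t⟩, argument hesk : ⟨e,e⟩; result t.
[[frink kiv] [hesk tifn]]: functor [frink kiv] : ⟨t,⟨t,e⟩⟩, argument [hesk tifn] : t; result ⟨t,e⟩.
[[dax brell] [[frink kiv] [hesk tifn]]]: functor [[frink kiv] [hesk tifn]] : ⟨t,e⟩, argument [dax brell] : t; result e.

e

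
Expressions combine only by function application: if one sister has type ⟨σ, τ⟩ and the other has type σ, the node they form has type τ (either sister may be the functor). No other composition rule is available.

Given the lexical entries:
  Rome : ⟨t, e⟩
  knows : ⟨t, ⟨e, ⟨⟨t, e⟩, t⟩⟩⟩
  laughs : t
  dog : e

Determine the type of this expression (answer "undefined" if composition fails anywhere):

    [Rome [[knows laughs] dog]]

[knows laughs]: functor knows : ⟨t, ⟨e, ⟨⟨t, e⟩, t⟩⟩⟩, argument laughs : t; result ⟨e, ⟨⟨t, e⟩, t⟩⟩.
[[knows laughs] dog]: functor [knows laughs] : ⟨e, ⟨⟨t, e⟩, t⟩⟩, argument dog : e; result ⟨⟨t, e⟩, t⟩.
[Rome [[knows laughs] dog]]: functor [[knows laughs] dog] : ⟨⟨t, e⟩, t⟩, argument Rome : ⟨t, e⟩; result t.

t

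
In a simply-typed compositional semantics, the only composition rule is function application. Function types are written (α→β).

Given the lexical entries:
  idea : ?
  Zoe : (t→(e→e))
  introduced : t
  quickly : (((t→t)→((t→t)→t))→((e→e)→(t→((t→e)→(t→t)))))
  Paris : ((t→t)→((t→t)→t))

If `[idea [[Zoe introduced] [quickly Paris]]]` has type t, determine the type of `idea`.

[idea [[Zoe introduced] [quickly Paris]]] is required to be t. [[Zoe introduced] [quickly Paris]] : (t→((t→e)→(t→t))) cannot yield t as functor, so idea : ((t→((t→e)→(t→t)))→t).

((t→((t→e)→(t→t)))→t)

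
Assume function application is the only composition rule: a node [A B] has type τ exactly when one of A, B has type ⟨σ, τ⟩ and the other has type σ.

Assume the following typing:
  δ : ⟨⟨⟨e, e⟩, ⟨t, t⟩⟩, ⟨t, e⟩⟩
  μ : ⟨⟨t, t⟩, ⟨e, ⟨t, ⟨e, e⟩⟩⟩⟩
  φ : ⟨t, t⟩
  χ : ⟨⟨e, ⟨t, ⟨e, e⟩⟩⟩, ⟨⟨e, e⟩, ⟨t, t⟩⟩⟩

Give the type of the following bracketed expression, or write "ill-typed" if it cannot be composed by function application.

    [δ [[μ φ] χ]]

⟨t, e⟩

[μ φ]: μ is ⟨⟨t, t⟩, ⟨e, ⟨t, ⟨e, e⟩⟩⟩⟩, φ is ⟨t, t⟩; result ⟨e, ⟨t, ⟨e, e⟩⟩⟩.
[[μ φ] χ]: χ is ⟨⟨e, ⟨t, ⟨e, e⟩⟩⟩, ⟨⟨e, e⟩, ⟨t, t⟩⟩⟩, [μ φ] is ⟨e, ⟨t, ⟨e, e⟩⟩⟩; result ⟨⟨e, e⟩, ⟨t, t⟩⟩.
[δ [[μ φ] χ]]: δ is ⟨⟨⟨e, e⟩, ⟨t, t⟩⟩, ⟨t, e⟩⟩, [[μ φ] χ] is ⟨⟨e, e⟩, ⟨t, t⟩⟩; result ⟨t, e⟩.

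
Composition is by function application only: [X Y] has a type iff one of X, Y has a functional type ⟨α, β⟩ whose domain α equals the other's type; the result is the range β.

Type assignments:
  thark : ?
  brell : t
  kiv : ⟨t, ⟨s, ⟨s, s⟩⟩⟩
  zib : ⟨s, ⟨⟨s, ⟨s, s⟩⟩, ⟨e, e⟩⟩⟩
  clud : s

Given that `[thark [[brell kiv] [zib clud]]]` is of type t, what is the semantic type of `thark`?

⟨⟨e, e⟩, t⟩

[thark [[brell kiv] [zib clud]]] is required to be t. [[brell kiv] [zib clud]] : ⟨e, e⟩ cannot yield t as functor, so thark : ⟨⟨e, e⟩, t⟩.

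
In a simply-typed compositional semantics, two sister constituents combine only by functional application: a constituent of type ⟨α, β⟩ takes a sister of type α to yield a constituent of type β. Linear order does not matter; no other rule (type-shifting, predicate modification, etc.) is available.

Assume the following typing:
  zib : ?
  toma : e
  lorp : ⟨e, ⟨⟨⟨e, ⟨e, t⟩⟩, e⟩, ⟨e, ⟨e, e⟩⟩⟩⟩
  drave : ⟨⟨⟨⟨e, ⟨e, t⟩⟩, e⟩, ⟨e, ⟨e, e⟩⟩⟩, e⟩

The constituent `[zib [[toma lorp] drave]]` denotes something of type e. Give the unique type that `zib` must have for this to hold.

⟨e, e⟩

[zib [[toma lorp] drave]] is required to be e. [[toma lorp] drave] : e cannot yield e as functor, so zib : ⟨e, e⟩.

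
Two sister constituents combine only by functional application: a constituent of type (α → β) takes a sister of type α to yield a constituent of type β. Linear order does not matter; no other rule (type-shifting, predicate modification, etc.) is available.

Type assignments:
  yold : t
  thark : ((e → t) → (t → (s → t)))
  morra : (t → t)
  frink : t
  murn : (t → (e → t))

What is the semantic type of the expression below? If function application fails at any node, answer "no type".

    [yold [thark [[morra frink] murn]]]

[morra frink]: functor morra : (t → t), argument frink : t; result t.
[[morra frink] murn]: functor murn : (t → (e → t)), argument [morra frink] : t; result (e → t).
[thark [[morra frink] murn]]: functor thark : ((e → t) → (t → (s → t))), argument [[morra frink] murn] : (e → t); result (t → (s → t)).
[yold [thark [[morra frink] murn]]]: functor [thark [[morra frink] murn]] : (t → (s → t)), argument yold : t; result (s → t).

(s → t)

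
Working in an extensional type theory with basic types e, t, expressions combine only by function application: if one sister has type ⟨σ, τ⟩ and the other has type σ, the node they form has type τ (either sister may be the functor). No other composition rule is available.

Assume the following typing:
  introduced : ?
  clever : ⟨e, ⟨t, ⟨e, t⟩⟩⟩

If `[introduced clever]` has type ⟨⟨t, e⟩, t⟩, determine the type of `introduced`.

⟨⟨e, ⟨t, ⟨e, t⟩⟩⟩, ⟨⟨t, e⟩, t⟩⟩

[introduced clever] must have type ⟨⟨t, e⟩, t⟩. The sister clever has type ⟨e, ⟨t, ⟨e, t⟩⟩⟩; that is not a function onto ⟨⟨t, e⟩, t⟩, so introduced must be the functor, of type ⟨⟨e, ⟨t, ⟨e, t⟩⟩⟩, ⟨⟨t, e⟩, t⟩⟩.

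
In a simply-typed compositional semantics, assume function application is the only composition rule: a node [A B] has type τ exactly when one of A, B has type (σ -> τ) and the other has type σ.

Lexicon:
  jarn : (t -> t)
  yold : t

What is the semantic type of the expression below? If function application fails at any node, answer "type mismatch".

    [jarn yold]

[jarn yold] — jarn of type (t -> t) combines with yold of type t: type t.

t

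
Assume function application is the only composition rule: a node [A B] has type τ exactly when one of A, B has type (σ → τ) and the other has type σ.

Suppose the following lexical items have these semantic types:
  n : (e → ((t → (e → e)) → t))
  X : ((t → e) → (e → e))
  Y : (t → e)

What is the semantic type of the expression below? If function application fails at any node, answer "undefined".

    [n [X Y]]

undefined

[X Y]: X is ((t → e) → (e → e)), Y is (t → e); result (e → e).
[n [X Y]]: (e → ((t → (e → e)) → t)) with (e → e) — neither is a function whose domain matches the other; composition fails here.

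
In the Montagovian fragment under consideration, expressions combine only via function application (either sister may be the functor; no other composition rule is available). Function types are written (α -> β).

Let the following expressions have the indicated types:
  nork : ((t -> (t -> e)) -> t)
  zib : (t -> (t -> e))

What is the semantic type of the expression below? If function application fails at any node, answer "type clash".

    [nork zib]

At [nork zib], nork : ((t -> (t -> e)) -> t) takes zib : (t -> (t -> e)), giving t.

t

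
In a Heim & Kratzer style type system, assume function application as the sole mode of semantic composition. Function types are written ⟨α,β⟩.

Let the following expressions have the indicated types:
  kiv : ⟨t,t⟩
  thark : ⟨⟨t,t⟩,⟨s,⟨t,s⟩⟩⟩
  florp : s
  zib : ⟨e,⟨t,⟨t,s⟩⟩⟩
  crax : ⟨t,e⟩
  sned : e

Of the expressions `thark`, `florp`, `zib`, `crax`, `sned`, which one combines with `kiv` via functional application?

thark — combines: thark : ⟨⟨t,t⟩,⟨s,⟨t,s⟩⟩⟩ takes kiv : ⟨t,t⟩ as argument, giving ⟨s,⟨t,s⟩⟩.
florp : s — neither side's domain matches the other.
zib : ⟨e,⟨t,⟨t,s⟩⟩⟩ — neither side's domain matches the other.
crax : ⟨t,e⟩ — neither side's domain matches the other.
sned : e — neither side's domain matches the other.

thark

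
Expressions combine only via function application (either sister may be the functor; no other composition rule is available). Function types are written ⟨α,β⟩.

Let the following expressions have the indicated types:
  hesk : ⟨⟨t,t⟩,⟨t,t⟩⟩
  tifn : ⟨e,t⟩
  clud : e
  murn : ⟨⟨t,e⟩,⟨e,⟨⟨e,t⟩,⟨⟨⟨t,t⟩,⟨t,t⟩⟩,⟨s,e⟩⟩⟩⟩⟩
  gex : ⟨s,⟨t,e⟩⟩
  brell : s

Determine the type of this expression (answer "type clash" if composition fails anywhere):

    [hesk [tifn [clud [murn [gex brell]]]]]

[gex brell]: gex is ⟨s,⟨t,e⟩⟩, brell is s; result ⟨t,e⟩.
[murn [gex brell]]: murn is ⟨⟨t,e⟩,⟨e,⟨⟨e,t⟩,⟨⟨⟨t,t⟩,⟨t,t⟩⟩,⟨s,e⟩⟩⟩⟩⟩, [gex brell] is ⟨t,e⟩; result ⟨e,⟨⟨e,t⟩,⟨⟨⟨t,t⟩,⟨t,t⟩⟩,⟨s,e⟩⟩⟩⟩.
[clud [murn [gex brell]]]: [murn [gex brell]] is ⟨e,⟨⟨e,t⟩,⟨⟨⟨t,t⟩,⟨t,t⟩⟩,⟨s,e⟩⟩⟩⟩, clud is e; result ⟨⟨e,t⟩,⟨⟨⟨t,t⟩,⟨t,t⟩⟩,⟨s,e⟩⟩⟩.
[tifn [clud [murn [gex brell]]]]: [clud [murn [gex brell]]] is ⟨⟨e,t⟩,⟨⟨⟨t,t⟩,⟨t,t⟩⟩,⟨s,e⟩⟩⟩, tifn is ⟨e,t⟩; result ⟨⟨⟨t,t⟩,⟨t,t⟩⟩,⟨s,e⟩⟩.
[hesk [tifn [clud [murn [gex brell]]]]]: [tifn [clud [murn [gex brell]]]] is ⟨⟨⟨t,t⟩,⟨t,t⟩⟩,⟨s,e⟩⟩, hesk is ⟨⟨t,t⟩,⟨t,t⟩⟩; result ⟨s,e⟩.

⟨s,e⟩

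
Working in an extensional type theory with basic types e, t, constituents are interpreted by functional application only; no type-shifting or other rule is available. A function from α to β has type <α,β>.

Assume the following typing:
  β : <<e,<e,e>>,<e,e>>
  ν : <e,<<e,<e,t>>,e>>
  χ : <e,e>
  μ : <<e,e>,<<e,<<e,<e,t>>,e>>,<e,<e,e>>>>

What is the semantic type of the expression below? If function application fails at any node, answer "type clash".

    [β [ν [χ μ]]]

[χ μ]: <<e,e>,<<e,<<e,<e,t>>,e>>,<e,<e,e>>>> applied to <e,e> yields <<e,<<e,<e,t>>,e>>,<e,<e,e>>>.
[ν [χ μ]]: <<e,<<e,<e,t>>,e>>,<e,<e,e>>> applied to <e,<<e,<e,t>>,e>> yields <e,<e,e>>.
[β [ν [χ μ]]]: <<e,<e,e>>,<e,e>> applied to <e,<e,e>> yields <e,e>.

<e,e>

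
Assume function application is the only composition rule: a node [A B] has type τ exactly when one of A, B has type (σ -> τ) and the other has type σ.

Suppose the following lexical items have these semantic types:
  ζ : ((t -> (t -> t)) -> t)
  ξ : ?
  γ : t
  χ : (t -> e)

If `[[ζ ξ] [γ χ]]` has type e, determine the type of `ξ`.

For [[ζ ξ] [γ χ]] to have type e with [γ χ] of type e, [ζ ξ] must be the function: [ζ ξ] : (e -> e).
For [ζ ξ] to have type (e -> e) with ζ of type ((t -> (t -> t)) -> t), ξ must be the function: ξ : (((t -> (t -> t)) -> t) -> (e -> e)).

(((t -> (t -> t)) -> t) -> (e -> e))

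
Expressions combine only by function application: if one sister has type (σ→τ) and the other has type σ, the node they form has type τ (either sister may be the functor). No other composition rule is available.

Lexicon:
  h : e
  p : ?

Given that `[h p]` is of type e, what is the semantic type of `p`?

(e→e)

For [h p] to have type e with h of type e, p must be the function: p : (e→e).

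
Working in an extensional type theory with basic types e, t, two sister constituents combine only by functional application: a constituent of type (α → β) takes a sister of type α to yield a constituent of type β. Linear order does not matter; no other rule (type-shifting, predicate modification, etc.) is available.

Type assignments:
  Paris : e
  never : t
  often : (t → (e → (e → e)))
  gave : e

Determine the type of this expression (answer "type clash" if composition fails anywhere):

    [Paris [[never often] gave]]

[never often]: (t → (e → (e → e))) applied to t yields (e → (e → e)).
[[never often] gave]: (e → (e → e)) applied to e yields (e → e).
[Paris [[never often] gave]]: (e → e) applied to e yields e.

e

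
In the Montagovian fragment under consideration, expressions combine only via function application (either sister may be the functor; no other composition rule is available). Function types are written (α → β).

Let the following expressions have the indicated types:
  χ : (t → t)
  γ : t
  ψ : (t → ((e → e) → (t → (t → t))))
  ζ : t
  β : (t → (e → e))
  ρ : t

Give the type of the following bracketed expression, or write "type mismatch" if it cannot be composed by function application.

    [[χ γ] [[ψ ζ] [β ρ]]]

At [χ γ], χ : (t → t) takes γ : t, giving t.
At [ψ ζ], ψ : (t → ((e → e) → (t → (t → t)))) takes ζ : t, giving ((e → e) → (t → (t → t))).
At [β ρ], β : (t → (e → e)) takes ρ : t, giving (e → e).
At [[ψ ζ] [β ρ]], [ψ ζ] : ((e → e) → (t → (t → t))) takes [β ρ] : (e → e), giving (t → (t → t)).
At [[χ γ] [[ψ ζ] [β ρ]]], [[ψ ζ] [β ρ]] : (t → (t → t)) takes [χ γ] : t, giving (t → t).

(t → t)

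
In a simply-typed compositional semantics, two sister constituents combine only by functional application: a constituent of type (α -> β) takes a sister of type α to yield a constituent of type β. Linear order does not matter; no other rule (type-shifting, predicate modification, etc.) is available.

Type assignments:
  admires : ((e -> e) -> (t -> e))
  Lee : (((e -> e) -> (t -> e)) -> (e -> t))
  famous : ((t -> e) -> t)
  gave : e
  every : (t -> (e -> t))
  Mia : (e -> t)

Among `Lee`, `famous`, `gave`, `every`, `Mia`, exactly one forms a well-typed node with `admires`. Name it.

Lee

Lee — combines: Lee : (((e -> e) -> (t -> e)) -> (e -> t)) takes admires : ((e -> e) -> (t -> e)) as argument, giving (e -> t).
famous : ((t -> e) -> t) — admires needs (e -> e); famous needs (t -> e); neither fits.
gave : e — admires needs (e -> e); gave needs nothing (atomic); neither fits.
every : (t -> (e -> t)) — admires needs (e -> e); every needs t; neither fits.
Mia : (e -> t) — admires needs (e -> e); Mia needs e; neither fits.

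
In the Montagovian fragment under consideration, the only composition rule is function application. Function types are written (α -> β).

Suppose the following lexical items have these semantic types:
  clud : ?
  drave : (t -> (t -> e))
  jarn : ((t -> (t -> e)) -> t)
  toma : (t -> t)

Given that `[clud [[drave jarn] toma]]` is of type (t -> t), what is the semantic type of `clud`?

[clud [[drave jarn] toma]] must have type (t -> t). The sister [[drave jarn] toma] has type t; that is not a function onto (t -> t), so clud must be the functor, of type (t -> (t -> t)).

(t -> (t -> t))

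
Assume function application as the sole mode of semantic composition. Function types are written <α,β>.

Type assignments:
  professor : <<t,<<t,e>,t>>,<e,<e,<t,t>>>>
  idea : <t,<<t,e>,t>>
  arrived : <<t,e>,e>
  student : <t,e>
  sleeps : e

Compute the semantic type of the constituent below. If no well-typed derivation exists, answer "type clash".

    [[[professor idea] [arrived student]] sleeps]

[professor idea]: functor professor : <<t,<<t,e>,t>>,<e,<e,<t,t>>>>, argument idea : <t,<<t,e>,t>>; result <e,<e,<t,t>>>.
[arrived student]: functor arrived : <<t,e>,e>, argument student : <t,e>; result e.
[[professor idea] [arrived student]]: functor [professor idea] : <e,<e,<t,t>>>, argument [arrived student] : e; result <e,<t,t>>.
[[[professor idea] [arrived student]] sleeps]: functor [[professor idea] [arrived student]] : <e,<t,t>>, argument sleeps : e; result <t,t>.

<t,t>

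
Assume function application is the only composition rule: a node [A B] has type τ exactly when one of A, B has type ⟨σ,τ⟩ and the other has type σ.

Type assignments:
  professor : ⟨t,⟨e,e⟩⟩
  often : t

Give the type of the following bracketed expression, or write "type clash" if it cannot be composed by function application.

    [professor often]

⟨e,e⟩

[professor often] — professor of type ⟨t,⟨e,e⟩⟩ combines with often of type t: type ⟨e,e⟩.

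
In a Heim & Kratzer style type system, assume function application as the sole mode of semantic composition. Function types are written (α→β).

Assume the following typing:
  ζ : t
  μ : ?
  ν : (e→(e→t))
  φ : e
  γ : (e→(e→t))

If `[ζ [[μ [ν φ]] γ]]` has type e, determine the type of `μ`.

[ζ [[μ [ν φ]] γ]] is required to be e. ζ : t cannot yield e as functor, so [[μ [ν φ]] γ] : (t→e).
[[μ [ν φ]] γ] is required to be (t→e). γ : (e→(e→t)) cannot yield (t→e) as functor, so [μ [ν φ]] : ((e→(e→t))→(t→e)).
[μ [ν φ]] is required to be ((e→(e→t))→(t→e)). [ν φ] : (e→t) cannot yield ((e→(e→t))→(t→e)) as functor, so μ : ((e→t)→((e→(e→t))→(t→e))).

((e→t)→((e→(e→t))→(t→e)))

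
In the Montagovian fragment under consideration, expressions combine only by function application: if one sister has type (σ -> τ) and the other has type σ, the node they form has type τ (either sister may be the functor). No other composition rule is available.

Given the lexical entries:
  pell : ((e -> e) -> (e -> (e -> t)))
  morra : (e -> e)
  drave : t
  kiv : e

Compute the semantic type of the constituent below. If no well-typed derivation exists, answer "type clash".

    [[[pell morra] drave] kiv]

type clash

[pell morra]: pell is ((e -> e) -> (e -> (e -> t))), morra is (e -> e); result (e -> (e -> t)).
At [[pell morra] drave]: neither (e -> (e -> t)) nor t can take the other as argument; the node is ill-typed.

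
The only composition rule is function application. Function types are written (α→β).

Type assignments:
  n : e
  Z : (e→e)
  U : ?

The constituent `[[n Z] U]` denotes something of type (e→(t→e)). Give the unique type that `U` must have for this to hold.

(e→(e→(t→e)))

At [[n Z] U] (required: (e→(t→e))): [n Z] is e, which is not a function with range (e→(t→e)); hence U is the functor — type (e→(e→(t→e))).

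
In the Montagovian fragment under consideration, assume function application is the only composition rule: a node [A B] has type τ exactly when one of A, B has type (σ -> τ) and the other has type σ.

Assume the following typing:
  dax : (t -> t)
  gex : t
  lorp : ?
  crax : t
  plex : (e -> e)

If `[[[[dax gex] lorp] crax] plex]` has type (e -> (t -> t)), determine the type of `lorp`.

[[[[dax gex] lorp] crax] plex] is required to be (e -> (t -> t)). plex : (e -> e) cannot yield (e -> (t -> t)) as functor, so [[[dax gex] lorp] crax] : ((e -> e) -> (e -> (t -> t))).
[[[dax gex] lorp] crax] is required to be ((e -> e) -> (e -> (t -> t))). crax : t cannot yield ((e -> e) -> (e -> (t -> t))) as functor, so [[dax gex] lorp] : (t -> ((e -> e) -> (e -> (t -> t)))).
[[dax gex] lorp] is required to be (t -> ((e -> e) -> (e -> (t -> t)))). [dax gex] : t cannot yield (t -> ((e -> e) -> (e -> (t -> t)))) as functor, so lorp : (t -> (t -> ((e -> e) -> (e -> (t -> t))))).

(t -> (t -> ((e -> e) -> (e -> (t -> t)))))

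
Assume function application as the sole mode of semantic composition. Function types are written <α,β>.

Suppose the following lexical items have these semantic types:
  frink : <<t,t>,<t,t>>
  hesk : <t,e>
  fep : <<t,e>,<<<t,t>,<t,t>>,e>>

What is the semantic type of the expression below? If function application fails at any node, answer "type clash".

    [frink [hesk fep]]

e

[hesk fep] — fep of type <<t,e>,<<<t,t>,<t,t>>,e>> combines with hesk of type <t,e>: type <<<t,t>,<t,t>>,e>.
[frink [hesk fep]] — [hesk fep] of type <<<t,t>,<t,t>>,e> combines with frink of type <<t,t>,<t,t>>: type e.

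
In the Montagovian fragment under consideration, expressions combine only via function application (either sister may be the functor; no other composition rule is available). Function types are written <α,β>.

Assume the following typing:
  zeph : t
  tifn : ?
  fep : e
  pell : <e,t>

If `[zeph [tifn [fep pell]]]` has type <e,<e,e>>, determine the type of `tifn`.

At [zeph [tifn [fep pell]]] (required: <e,<e,e>>): zeph is t, which is not a function with range <e,<e,e>>; hence [tifn [fep pell]] is the functor — type <t,<e,<e,e>>>.
At [tifn [fep pell]] (required: <t,<e,<e,e>>>): [fep pell] is t, which is not a function with range <t,<e,<e,e>>>; hence tifn is the functor — type <t,<t,<e,<e,e>>>>.

<t,<t,<e,<e,e>>>>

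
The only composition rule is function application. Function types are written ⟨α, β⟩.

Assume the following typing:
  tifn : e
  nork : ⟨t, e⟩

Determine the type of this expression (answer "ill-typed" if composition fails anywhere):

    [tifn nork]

[tifn nork]: e with ⟨t, e⟩ — neither is a function whose domain matches the other; composition fails here.

ill-typed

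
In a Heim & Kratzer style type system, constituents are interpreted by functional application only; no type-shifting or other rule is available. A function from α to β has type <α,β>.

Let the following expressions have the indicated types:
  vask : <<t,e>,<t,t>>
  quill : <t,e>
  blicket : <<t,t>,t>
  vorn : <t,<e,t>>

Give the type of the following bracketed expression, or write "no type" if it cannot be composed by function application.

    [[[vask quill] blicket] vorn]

<e,t>

[vask quill]: vask is <<t,e>,<t,t>>, quill is <t,e>; result <t,t>.
[[vask quill] blicket]: blicket is <<t,t>,t>, [vask quill] is <t,t>; result t.
[[[vask quill] blicket] vorn]: vorn is <t,<e,t>>, [[vask quill] blicket] is t; result <e,t>.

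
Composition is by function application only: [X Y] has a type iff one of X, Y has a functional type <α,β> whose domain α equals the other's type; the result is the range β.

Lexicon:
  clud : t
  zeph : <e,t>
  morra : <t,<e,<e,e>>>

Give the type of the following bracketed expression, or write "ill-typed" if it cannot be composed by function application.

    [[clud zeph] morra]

ill-typed

[clud zeph]: t with <e,t> — neither is a function whose domain matches the other; composition fails here.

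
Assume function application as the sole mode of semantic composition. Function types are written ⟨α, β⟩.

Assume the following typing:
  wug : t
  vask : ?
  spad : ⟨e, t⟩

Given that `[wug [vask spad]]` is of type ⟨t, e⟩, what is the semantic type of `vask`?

[wug [vask spad]] must have type ⟨t, e⟩. The sister wug has type t; that is not a function onto ⟨t, e⟩, so [vask spad] must be the functor, of type ⟨t, ⟨t, e⟩⟩.
[vask spad] must have type ⟨t, ⟨t, e⟩⟩. The sister spad has type ⟨e, t⟩; that is not a function onto ⟨t, ⟨t, e⟩⟩, so vask must be the functor, of type ⟨⟨e, t⟩, ⟨t, ⟨t, e⟩⟩⟩.

⟨⟨e, t⟩, ⟨t, ⟨t, e⟩⟩⟩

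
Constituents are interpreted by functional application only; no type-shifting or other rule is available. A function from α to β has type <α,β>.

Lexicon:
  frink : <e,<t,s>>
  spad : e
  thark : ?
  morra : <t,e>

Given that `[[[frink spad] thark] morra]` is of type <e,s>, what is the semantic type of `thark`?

[[[frink spad] thark] morra] is required to be <e,s>. morra : <t,e> cannot yield <e,s> as functor, so [[frink spad] thark] : <<t,e>,<e,s>>.
[[frink spad] thark] is required to be <<t,e>,<e,s>>. [frink spad] : <t,s> cannot yield <<t,e>,<e,s>> as functor, so thark : <<t,s>,<<t,e>,<e,s>>>.

<<t,s>,<<t,e>,<e,s>>>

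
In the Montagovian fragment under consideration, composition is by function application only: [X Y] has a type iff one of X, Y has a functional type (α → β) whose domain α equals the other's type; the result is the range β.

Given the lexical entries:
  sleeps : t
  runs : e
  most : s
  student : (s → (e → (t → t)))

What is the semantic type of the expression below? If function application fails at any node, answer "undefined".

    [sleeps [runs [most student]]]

[most student]: (s → (e → (t → t))) applied to s yields (e → (t → t)).
[runs [most student]]: (e → (t → t)) applied to e yields (t → t).
[sleeps [runs [most student]]]: (t → t) applied to t yields t.

t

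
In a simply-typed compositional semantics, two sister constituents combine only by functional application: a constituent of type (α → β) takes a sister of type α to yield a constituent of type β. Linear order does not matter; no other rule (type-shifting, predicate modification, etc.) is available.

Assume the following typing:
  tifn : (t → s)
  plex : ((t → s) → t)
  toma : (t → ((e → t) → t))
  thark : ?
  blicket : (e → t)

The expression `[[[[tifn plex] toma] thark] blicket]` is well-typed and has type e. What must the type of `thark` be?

(((e → t) → t) → ((e → t) → e))

[[[[tifn plex] toma] thark] blicket] is required to be e. blicket : (e → t) cannot yield e as functor, so [[[tifn plex] toma] thark] : ((e → t) → e).
[[[tifn plex] toma] thark] is required to be ((e → t) → e). [[tifn plex] toma] : ((e → t) → t) cannot yield ((e → t) → e) as functor, so thark : (((e → t) → t) → ((e → t) → e)).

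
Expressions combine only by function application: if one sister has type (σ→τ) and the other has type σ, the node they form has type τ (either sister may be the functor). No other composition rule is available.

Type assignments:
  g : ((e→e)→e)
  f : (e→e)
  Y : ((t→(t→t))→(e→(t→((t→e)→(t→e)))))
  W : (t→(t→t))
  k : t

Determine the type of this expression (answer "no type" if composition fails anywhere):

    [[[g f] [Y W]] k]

[g f] — g of type ((e→e)→e) combines with f of type (e→e): type e.
[Y W] — Y of type ((t→(t→t))→(e→(t→((t→e)→(t→e))))) combines with W of type (t→(t→t)): type (e→(t→((t→e)→(t→e)))).
[[g f] [Y W]] — [Y W] of type (e→(t→((t→e)→(t→e)))) combines with [g f] of type e: type (t→((t→e)→(t→e))).
[[[g f] [Y W]] k] — [[g f] [Y W]] of type (t→((t→e)→(t→e))) combines with k of type t: type ((t→e)→(t→e)).

((t→e)→(t→e))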